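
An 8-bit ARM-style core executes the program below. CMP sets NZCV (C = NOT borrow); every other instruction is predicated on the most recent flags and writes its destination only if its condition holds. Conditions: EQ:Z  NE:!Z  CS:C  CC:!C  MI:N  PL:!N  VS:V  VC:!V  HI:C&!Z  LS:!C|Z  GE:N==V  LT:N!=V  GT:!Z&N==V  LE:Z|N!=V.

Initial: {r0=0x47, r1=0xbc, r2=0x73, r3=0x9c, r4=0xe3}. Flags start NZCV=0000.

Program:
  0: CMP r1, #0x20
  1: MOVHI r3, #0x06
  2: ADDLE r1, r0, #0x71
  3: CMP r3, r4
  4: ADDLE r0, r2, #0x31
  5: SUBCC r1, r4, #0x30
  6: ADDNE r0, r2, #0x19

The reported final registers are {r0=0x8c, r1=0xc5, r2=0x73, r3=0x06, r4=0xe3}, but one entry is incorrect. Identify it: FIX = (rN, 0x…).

FIX = (r1, 0xb3)

0: ✓ CMP  NZCV=1010
1: ✓ MOVHI  r3←0x06
2: ✓ ADDLE  r1←0xb8
3: ✓ CMP  NZCV=0000
4: · ADDLE
5: ✓ SUBCC  r1←0xb3
6: ✓ ADDNE  r0←0x8c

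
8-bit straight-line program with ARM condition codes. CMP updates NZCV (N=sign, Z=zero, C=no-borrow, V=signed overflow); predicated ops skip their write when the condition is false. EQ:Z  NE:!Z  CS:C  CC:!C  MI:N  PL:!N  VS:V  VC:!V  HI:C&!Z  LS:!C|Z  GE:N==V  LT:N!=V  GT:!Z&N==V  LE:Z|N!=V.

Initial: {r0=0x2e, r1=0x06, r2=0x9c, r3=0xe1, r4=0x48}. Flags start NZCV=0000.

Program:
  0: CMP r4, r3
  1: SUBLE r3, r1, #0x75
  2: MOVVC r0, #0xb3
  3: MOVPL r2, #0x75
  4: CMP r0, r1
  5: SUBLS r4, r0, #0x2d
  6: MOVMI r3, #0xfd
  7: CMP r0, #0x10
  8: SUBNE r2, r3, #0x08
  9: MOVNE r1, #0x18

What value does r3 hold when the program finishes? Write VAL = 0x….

0: ✓ CMP  NZCV=0000
1: · SUBLE
2: ✓ MOVVC  r0←0xb3
3: ✓ MOVPL  r2←0x75
4: ✓ CMP  NZCV=1010
5: · SUBLS
6: ✓ MOVMI  r3←0xfd
7: ✓ CMP  NZCV=1010
8: ✓ SUBNE  r2←0xf5
9: ✓ MOVNE  r1←0x18

VAL = 0xfd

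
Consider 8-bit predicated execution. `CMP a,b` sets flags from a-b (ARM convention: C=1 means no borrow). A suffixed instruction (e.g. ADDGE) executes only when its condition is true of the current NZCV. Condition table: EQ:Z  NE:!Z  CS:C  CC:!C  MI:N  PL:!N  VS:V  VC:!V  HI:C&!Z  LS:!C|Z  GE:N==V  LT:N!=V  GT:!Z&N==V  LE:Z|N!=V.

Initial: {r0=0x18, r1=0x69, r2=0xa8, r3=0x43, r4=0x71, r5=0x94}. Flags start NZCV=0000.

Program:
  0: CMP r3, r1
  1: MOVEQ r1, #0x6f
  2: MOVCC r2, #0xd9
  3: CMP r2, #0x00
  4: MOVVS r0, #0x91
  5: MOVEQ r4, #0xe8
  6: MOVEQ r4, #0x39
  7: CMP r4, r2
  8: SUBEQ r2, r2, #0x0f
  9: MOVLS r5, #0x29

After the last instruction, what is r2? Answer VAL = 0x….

VAL = 0xd9

[0] flags=1000 → (cmp)
[1] flags=1000 EQ?F → skip
[2] flags=1000 CC?T → r2=0xd9
[3] flags=1010 → (cmp)
[4] flags=1010 VS?F → skip
[5] flags=1010 EQ?F → skip
[6] flags=1010 EQ?F → skip
[7] flags=1001 → (cmp)
[8] flags=1001 EQ?F → skip
[9] flags=1001 LS?T → r5=0x29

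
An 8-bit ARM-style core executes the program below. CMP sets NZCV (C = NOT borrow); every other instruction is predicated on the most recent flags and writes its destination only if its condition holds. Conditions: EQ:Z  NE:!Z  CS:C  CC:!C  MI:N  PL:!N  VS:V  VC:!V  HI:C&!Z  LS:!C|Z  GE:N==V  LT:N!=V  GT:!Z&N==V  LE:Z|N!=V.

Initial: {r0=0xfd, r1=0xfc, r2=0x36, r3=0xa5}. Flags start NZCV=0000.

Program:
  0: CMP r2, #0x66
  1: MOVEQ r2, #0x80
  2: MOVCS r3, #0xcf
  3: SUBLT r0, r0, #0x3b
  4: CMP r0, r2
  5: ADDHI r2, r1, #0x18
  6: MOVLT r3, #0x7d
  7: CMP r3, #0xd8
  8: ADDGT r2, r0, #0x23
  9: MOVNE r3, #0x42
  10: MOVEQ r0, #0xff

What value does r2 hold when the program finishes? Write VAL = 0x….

VAL = 0xe5

0: ✓ CMP  NZCV=1000
1: · MOVEQ
2: · MOVCS
3: ✓ SUBLT  r0←0xc2
4: ✓ CMP  NZCV=1010
5: ✓ ADDHI  r2←0x14
6: ✓ MOVLT  r3←0x7d
7: ✓ CMP  NZCV=1001
8: ✓ ADDGT  r2←0xe5
9: ✓ MOVNE  r3←0x42
10: · MOVEQ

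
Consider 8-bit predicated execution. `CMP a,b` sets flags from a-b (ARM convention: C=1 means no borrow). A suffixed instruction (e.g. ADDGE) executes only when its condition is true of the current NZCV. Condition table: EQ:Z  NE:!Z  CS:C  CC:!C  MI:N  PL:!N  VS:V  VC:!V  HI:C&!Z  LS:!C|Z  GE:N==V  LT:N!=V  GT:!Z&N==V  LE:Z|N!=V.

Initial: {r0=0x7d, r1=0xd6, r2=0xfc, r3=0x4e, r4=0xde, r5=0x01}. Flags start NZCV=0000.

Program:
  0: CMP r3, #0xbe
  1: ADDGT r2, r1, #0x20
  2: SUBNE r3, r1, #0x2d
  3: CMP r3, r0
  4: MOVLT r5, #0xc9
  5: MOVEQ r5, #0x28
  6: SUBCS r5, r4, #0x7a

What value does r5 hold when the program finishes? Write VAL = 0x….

VAL = 0x64

[0] flags=1001 → (cmp)
[1] flags=1001 GT?T → r2=0xf6
[2] flags=1001 NE?T → r3=0xa9
[3] flags=0011 → (cmp)
[4] flags=0011 LT?T → r5=0xc9
[5] flags=0011 EQ?F → skip
[6] flags=0011 CS?T → r5=0x64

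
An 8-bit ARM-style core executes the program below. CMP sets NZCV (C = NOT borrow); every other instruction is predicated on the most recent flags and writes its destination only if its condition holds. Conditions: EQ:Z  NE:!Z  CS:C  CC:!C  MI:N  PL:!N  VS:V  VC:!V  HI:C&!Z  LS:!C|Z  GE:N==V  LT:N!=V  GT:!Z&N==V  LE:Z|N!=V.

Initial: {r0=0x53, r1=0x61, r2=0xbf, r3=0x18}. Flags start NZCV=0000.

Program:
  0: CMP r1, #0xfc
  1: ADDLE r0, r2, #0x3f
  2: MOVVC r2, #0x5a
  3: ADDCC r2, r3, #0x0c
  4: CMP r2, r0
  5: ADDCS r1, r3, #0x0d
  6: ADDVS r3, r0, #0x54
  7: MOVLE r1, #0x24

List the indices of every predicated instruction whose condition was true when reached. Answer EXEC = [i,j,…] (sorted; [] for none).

EXEC = [2,3,7]

0: ✓ CMP  NZCV=0000
1: · ADDLE
2: ✓ MOVVC  r2←0x5a
3: ✓ ADDCC  r2←0x24
4: ✓ CMP  NZCV=1000
5: · ADDCS
6: · ADDVS
7: ✓ MOVLE  r1←0x24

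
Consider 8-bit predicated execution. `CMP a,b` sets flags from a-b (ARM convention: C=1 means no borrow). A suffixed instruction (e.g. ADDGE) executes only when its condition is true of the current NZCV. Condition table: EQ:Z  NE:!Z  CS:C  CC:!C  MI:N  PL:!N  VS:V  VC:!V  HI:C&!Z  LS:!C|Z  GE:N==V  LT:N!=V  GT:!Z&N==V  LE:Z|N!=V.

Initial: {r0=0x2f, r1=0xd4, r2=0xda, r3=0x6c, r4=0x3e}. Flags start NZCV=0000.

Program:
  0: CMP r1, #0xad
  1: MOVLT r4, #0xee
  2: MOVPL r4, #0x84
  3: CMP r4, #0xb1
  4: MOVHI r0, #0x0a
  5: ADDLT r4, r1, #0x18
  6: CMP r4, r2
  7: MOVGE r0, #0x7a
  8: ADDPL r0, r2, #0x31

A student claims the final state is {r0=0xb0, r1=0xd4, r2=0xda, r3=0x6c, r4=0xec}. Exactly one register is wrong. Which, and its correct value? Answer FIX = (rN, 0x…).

FIX = (r0, 0x0b)

0: ✓ CMP  NZCV=0010
1: · MOVLT
2: ✓ MOVPL  r4←0x84
3: ✓ CMP  NZCV=1000
4: · MOVHI
5: ✓ ADDLT  r4←0xec
6: ✓ CMP  NZCV=0010
7: ✓ MOVGE  r0←0x7a
8: ✓ ADDPL  r0←0x0b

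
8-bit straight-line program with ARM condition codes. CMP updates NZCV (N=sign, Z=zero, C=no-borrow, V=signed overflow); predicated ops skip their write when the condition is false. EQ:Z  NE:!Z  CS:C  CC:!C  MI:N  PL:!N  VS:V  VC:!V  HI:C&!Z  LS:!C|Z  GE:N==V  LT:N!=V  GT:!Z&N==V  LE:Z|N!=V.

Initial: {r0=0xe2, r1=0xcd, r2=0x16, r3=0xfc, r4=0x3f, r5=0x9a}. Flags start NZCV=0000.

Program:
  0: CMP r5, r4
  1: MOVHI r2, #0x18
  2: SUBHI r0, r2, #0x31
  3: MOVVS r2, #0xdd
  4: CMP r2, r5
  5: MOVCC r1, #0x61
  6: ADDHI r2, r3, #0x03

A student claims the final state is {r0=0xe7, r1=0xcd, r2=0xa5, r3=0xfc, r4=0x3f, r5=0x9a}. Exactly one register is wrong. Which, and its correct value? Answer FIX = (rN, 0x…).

[0] flags=0011 → (cmp)
[1] flags=0011 HI?T → r2=0x18
[2] flags=0011 HI?T → r0=0xe7
[3] flags=0011 VS?T → r2=0xdd
[4] flags=0010 → (cmp)
[5] flags=0010 CC?F → skip
[6] flags=0010 HI?T → r2=0xff

FIX = (r2, 0xff)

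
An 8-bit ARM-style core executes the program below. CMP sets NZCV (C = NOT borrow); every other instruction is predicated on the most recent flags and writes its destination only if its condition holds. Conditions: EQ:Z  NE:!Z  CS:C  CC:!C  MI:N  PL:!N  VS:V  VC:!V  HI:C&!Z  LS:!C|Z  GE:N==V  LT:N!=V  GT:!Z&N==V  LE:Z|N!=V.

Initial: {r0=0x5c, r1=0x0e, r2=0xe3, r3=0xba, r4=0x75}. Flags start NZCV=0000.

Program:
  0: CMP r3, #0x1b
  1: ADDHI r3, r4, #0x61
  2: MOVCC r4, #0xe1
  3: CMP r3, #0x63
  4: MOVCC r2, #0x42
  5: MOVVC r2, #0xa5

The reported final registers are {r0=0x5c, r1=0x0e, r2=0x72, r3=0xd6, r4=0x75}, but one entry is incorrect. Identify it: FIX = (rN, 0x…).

0: ✓ CMP  NZCV=1010
1: ✓ ADDHI  r3←0xd6
2: · MOVCC
3: ✓ CMP  NZCV=0011
4: · MOVCC
5: · MOVVC

FIX = (r2, 0xe3)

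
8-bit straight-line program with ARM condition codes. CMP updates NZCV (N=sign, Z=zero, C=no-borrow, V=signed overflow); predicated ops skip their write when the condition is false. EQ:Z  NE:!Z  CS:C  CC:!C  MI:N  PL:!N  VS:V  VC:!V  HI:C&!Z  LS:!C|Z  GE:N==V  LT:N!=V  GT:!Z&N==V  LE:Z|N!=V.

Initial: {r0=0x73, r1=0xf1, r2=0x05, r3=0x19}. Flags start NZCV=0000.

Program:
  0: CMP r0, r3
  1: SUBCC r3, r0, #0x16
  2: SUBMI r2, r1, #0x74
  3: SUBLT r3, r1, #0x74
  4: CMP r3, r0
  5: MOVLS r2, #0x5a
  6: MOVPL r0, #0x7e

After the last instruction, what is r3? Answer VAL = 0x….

VAL = 0x19

0: ✓ CMP  NZCV=0010
1: · SUBCC
2: · SUBMI
3: · SUBLT
4: ✓ CMP  NZCV=1000
5: ✓ MOVLS  r2←0x5a
6: · MOVPL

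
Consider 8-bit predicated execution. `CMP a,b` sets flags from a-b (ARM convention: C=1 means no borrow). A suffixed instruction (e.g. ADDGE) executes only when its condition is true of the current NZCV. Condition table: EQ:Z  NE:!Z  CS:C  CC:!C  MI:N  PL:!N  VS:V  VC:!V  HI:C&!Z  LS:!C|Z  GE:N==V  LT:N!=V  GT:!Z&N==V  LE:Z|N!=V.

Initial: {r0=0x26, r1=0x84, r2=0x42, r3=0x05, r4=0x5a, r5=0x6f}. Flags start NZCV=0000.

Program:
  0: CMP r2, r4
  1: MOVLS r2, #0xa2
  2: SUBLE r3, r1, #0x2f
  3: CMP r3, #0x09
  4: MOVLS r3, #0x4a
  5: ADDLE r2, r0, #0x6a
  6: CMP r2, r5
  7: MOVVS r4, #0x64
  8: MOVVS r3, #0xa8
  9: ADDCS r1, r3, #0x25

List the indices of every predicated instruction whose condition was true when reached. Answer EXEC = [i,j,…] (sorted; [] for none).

EXEC = [1,2,7,8,9]

0: ✓ CMP  NZCV=1000
1: ✓ MOVLS  r2←0xa2
2: ✓ SUBLE  r3←0x55
3: ✓ CMP  NZCV=0010
4: · MOVLS
5: · ADDLE
6: ✓ CMP  NZCV=0011
7: ✓ MOVVS  r4←0x64
8: ✓ MOVVS  r3←0xa8
9: ✓ ADDCS  r1←0xcd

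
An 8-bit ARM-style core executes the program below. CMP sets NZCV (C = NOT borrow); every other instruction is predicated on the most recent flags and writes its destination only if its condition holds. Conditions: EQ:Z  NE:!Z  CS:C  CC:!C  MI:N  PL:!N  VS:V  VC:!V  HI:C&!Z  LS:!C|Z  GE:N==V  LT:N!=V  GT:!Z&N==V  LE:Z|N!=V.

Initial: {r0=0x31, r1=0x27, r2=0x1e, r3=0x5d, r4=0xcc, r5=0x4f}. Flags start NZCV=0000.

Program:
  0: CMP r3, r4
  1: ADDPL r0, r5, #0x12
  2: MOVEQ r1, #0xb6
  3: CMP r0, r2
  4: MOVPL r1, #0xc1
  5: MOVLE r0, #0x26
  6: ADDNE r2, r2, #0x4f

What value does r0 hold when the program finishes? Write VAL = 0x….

VAL = 0x31

[0] flags=1001 → (cmp)
[1] flags=1001 PL?F → skip
[2] flags=1001 EQ?F → skip
[3] flags=0010 → (cmp)
[4] flags=0010 PL?T → r1=0xc1
[5] flags=0010 LE?F → skip
[6] flags=0010 NE?T → r2=0x6d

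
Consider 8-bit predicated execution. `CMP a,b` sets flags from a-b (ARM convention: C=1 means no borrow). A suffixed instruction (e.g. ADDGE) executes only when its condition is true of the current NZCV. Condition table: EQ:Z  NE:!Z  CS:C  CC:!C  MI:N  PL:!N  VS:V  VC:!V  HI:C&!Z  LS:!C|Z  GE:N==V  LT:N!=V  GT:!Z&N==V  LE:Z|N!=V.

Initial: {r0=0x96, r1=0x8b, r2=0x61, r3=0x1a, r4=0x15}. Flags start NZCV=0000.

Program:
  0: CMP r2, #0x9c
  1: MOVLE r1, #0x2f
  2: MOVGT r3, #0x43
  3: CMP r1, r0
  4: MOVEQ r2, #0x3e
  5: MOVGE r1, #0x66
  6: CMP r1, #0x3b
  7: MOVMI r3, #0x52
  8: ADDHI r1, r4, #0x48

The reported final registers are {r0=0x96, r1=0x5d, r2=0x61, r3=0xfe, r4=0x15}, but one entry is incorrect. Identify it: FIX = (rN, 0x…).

FIX = (r3, 0x43)

[0] flags=1001 → (cmp)
[1] flags=1001 LE?F → skip
[2] flags=1001 GT?T → r3=0x43
[3] flags=1000 → (cmp)
[4] flags=1000 EQ?F → skip
[5] flags=1000 GE?F → skip
[6] flags=0011 → (cmp)
[7] flags=0011 MI?F → skip
[8] flags=0011 HI?T → r1=0x5d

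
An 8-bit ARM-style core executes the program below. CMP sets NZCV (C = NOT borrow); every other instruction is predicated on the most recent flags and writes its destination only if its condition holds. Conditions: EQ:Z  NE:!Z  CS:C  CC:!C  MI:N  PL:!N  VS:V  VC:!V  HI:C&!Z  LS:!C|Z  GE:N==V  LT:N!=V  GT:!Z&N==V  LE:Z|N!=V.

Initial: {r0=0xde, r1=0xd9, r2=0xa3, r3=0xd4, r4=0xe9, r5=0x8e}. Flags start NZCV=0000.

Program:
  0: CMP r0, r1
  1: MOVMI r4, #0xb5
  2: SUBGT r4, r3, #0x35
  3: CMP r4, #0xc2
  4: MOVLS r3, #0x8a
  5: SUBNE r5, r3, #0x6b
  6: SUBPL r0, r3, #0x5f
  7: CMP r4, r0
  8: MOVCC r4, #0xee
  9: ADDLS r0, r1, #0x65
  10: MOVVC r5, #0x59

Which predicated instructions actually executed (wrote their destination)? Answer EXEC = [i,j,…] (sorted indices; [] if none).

EXEC = [2,4,5,8,9,10]

0: ✓ CMP  NZCV=0010
1: · MOVMI
2: ✓ SUBGT  r4←0x9f
3: ✓ CMP  NZCV=1000
4: ✓ MOVLS  r3←0x8a
5: ✓ SUBNE  r5←0x1f
6: · SUBPL
7: ✓ CMP  NZCV=1000
8: ✓ MOVCC  r4←0xee
9: ✓ ADDLS  r0←0x3e
10: ✓ MOVVC  r5←0x59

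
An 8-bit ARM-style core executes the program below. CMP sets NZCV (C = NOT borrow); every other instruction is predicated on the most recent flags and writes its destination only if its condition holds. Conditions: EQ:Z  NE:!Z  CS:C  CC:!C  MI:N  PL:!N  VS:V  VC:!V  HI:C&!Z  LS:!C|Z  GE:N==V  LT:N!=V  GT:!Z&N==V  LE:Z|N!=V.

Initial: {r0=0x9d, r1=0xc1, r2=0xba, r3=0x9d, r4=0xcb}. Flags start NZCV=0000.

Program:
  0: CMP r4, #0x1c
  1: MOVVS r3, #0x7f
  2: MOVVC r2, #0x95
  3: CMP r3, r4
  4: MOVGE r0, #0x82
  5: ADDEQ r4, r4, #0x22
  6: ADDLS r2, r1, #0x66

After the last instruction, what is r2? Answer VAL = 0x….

VAL = 0x27

0: ✓ CMP  NZCV=1010
1: · MOVVS
2: ✓ MOVVC  r2←0x95
3: ✓ CMP  NZCV=1000
4: · MOVGE
5: · ADDEQ
6: ✓ ADDLS  r2←0x27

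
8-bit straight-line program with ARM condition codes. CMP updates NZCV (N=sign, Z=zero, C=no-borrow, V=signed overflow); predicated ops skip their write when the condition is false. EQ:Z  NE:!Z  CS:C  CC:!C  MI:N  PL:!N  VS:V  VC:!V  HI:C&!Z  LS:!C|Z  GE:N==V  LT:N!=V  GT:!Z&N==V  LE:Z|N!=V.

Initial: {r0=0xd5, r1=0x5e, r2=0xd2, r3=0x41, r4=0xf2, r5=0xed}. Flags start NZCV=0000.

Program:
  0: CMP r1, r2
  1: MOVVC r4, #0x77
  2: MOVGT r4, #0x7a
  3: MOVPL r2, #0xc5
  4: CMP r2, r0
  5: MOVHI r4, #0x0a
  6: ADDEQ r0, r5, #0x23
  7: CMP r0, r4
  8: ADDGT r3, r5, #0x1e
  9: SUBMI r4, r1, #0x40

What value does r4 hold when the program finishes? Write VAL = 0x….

0: ✓ CMP  NZCV=1001
1: · MOVVC
2: ✓ MOVGT  r4←0x7a
3: · MOVPL
4: ✓ CMP  NZCV=1000
5: · MOVHI
6: · ADDEQ
7: ✓ CMP  NZCV=0011
8: · ADDGT
9: · SUBMI

VAL = 0x7a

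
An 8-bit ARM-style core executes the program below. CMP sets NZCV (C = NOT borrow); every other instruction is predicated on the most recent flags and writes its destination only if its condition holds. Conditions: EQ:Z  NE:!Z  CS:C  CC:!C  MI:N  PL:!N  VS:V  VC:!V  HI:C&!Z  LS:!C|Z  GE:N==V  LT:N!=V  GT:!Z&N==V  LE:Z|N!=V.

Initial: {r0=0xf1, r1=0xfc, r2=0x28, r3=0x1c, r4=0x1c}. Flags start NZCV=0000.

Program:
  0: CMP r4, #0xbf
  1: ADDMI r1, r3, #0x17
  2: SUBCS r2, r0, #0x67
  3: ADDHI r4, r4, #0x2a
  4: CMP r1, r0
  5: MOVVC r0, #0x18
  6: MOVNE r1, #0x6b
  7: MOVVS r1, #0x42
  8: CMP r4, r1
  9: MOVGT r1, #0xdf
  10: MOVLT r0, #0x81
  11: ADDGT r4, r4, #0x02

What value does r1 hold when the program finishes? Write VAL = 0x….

VAL = 0x6b

0: ✓ CMP  NZCV=0000
1: · ADDMI
2: · SUBCS
3: · ADDHI
4: ✓ CMP  NZCV=0010
5: ✓ MOVVC  r0←0x18
6: ✓ MOVNE  r1←0x6b
7: · MOVVS
8: ✓ CMP  NZCV=1000
9: · MOVGT
10: ✓ MOVLT  r0←0x81
11: · ADDGT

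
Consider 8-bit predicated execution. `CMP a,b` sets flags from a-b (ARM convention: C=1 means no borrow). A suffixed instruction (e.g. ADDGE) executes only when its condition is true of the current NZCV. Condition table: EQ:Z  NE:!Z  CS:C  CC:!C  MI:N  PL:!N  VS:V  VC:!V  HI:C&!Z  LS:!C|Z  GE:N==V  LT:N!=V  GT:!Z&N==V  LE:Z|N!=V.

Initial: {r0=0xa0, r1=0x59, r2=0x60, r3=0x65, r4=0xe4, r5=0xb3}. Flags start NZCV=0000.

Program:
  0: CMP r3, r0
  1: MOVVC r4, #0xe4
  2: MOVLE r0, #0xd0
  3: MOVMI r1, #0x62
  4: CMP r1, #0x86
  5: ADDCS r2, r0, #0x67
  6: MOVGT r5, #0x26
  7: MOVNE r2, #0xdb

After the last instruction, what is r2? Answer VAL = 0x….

VAL = 0xdb

[0] flags=1001 → (cmp)
[1] flags=1001 VC?F → skip
[2] flags=1001 LE?F → skip
[3] flags=1001 MI?T → r1=0x62
[4] flags=1001 → (cmp)
[5] flags=1001 CS?F → skip
[6] flags=1001 GT?T → r5=0x26
[7] flags=1001 NE?T → r2=0xdb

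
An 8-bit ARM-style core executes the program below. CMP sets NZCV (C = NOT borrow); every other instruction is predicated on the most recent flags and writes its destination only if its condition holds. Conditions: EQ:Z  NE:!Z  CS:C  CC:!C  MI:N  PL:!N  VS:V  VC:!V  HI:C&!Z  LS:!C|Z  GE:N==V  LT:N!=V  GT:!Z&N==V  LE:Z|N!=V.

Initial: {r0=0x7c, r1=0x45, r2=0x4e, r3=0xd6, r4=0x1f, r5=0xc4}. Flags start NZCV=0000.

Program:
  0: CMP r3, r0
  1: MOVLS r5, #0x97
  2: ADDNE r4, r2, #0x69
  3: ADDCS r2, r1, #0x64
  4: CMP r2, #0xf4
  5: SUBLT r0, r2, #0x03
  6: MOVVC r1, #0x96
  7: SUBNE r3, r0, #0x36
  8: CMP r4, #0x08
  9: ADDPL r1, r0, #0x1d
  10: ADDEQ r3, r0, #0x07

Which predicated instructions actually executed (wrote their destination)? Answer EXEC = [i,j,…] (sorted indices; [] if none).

[0] flags=0011 → (cmp)
[1] flags=0011 LS?F → skip
[2] flags=0011 NE?T → r4=0xb7
[3] flags=0011 CS?T → r2=0xa9
[4] flags=1000 → (cmp)
[5] flags=1000 LT?T → r0=0xa6
[6] flags=1000 VC?T → r1=0x96
[7] flags=1000 NE?T → r3=0x70
[8] flags=1010 → (cmp)
[9] flags=1010 PL?F → skip
[10] flags=1010 EQ?F → skip

EXEC = [2,3,5,6,7]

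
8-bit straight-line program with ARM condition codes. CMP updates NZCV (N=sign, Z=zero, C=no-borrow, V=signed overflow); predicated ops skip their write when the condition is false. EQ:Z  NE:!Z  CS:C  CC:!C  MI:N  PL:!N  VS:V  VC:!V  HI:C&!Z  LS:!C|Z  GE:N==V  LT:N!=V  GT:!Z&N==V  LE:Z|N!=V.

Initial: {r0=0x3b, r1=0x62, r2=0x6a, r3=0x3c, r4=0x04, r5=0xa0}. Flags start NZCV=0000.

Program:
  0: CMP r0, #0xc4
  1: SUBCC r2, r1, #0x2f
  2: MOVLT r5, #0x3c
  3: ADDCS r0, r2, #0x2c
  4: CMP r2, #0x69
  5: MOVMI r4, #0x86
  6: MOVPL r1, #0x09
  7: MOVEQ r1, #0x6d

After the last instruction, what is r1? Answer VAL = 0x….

0: ✓ CMP  NZCV=0000
1: ✓ SUBCC  r2←0x33
2: · MOVLT
3: · ADDCS
4: ✓ CMP  NZCV=1000
5: ✓ MOVMI  r4←0x86
6: · MOVPL
7: · MOVEQ

VAL = 0x62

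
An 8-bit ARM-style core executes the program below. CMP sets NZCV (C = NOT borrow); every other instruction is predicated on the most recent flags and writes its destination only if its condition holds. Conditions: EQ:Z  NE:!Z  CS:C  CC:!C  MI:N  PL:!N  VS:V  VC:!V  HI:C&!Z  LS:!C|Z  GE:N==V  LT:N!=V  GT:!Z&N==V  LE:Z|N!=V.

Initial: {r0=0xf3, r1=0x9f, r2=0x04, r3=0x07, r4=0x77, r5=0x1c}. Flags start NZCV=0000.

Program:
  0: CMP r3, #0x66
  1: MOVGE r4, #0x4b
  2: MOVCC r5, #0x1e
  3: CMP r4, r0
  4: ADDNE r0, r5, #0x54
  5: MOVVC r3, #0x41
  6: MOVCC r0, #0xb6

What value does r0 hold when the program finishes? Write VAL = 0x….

[0] flags=1000 → (cmp)
[1] flags=1000 GE?F → skip
[2] flags=1000 CC?T → r5=0x1e
[3] flags=1001 → (cmp)
[4] flags=1001 NE?T → r0=0x72
[5] flags=1001 VC?F → skip
[6] flags=1001 CC?T → r0=0xb6

VAL = 0xb6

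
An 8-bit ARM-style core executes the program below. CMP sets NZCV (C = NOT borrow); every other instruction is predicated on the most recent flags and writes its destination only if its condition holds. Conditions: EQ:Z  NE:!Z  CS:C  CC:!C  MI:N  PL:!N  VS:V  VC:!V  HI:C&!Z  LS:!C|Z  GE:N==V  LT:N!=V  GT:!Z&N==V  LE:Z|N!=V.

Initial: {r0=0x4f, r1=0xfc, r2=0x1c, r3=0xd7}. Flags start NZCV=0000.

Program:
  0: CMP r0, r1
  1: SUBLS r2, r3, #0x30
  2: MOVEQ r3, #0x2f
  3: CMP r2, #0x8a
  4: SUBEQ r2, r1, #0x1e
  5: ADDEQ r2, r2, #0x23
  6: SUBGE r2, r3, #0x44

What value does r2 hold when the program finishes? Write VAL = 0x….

VAL = 0x93

0: ✓ CMP  NZCV=0000
1: ✓ SUBLS  r2←0xa7
2: · MOVEQ
3: ✓ CMP  NZCV=0010
4: · SUBEQ
5: · ADDEQ
6: ✓ SUBGE  r2←0x93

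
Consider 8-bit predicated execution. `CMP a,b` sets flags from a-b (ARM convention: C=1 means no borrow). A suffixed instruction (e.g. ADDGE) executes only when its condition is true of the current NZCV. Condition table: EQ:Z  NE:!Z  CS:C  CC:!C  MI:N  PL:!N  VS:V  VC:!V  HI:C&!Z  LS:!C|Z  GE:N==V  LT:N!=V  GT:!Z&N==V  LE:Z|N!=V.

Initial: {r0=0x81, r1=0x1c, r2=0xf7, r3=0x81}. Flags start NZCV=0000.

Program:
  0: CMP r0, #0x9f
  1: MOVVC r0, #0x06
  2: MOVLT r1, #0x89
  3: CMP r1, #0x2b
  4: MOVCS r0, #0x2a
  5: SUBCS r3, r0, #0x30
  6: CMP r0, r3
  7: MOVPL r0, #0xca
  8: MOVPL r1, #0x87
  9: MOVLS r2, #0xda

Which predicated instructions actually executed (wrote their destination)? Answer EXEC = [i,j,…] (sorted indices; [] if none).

EXEC = [1,2,4,5,7,8,9]

0: ✓ CMP  NZCV=1000
1: ✓ MOVVC  r0←0x06
2: ✓ MOVLT  r1←0x89
3: ✓ CMP  NZCV=0011
4: ✓ MOVCS  r0←0x2a
5: ✓ SUBCS  r3←0xfa
6: ✓ CMP  NZCV=0000
7: ✓ MOVPL  r0←0xca
8: ✓ MOVPL  r1←0x87
9: ✓ MOVLS  r2←0xda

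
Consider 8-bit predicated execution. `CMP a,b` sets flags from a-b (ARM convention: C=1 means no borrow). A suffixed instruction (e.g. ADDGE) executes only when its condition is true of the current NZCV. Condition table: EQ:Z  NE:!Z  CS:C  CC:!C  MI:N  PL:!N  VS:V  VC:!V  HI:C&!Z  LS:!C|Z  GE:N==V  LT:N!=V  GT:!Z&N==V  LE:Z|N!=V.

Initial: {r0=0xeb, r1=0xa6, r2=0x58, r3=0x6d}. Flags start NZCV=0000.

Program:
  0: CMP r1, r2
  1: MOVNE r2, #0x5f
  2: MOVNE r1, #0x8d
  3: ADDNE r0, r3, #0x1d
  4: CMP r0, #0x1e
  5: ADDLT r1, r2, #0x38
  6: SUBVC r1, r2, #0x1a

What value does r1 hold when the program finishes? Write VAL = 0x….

0: ✓ CMP  NZCV=0011
1: ✓ MOVNE  r2←0x5f
2: ✓ MOVNE  r1←0x8d
3: ✓ ADDNE  r0←0x8a
4: ✓ CMP  NZCV=0011
5: ✓ ADDLT  r1←0x97
6: · SUBVC

VAL = 0x97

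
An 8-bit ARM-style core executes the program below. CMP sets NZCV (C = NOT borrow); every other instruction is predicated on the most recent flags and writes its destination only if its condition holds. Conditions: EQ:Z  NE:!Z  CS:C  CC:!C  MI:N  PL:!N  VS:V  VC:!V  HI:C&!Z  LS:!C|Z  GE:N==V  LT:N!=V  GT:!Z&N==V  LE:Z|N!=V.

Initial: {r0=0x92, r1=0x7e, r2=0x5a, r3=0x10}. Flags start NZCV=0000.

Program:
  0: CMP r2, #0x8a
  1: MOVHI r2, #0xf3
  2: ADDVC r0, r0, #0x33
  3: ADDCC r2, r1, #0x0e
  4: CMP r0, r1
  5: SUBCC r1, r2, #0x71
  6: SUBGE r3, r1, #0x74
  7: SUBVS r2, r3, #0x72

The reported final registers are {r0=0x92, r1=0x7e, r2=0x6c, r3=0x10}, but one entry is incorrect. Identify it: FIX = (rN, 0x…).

FIX = (r2, 0x9e)

[0] flags=1001 → (cmp)
[1] flags=1001 HI?F → skip
[2] flags=1001 VC?F → skip
[3] flags=1001 CC?T → r2=0x8c
[4] flags=0011 → (cmp)
[5] flags=0011 CC?F → skip
[6] flags=0011 GE?F → skip
[7] flags=0011 VS?T → r2=0x9e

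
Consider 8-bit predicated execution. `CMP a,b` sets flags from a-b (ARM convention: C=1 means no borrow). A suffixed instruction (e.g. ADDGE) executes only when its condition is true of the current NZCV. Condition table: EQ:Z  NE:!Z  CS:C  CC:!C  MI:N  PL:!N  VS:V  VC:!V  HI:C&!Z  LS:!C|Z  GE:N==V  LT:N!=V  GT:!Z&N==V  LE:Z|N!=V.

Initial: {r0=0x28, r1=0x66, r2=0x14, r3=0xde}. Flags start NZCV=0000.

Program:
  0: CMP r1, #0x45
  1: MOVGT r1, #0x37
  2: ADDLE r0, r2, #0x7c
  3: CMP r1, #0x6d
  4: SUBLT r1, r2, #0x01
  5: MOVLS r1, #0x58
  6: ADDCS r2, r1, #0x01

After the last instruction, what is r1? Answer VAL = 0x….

VAL = 0x58

0: ✓ CMP  NZCV=0010
1: ✓ MOVGT  r1←0x37
2: · ADDLE
3: ✓ CMP  NZCV=1000
4: ✓ SUBLT  r1←0x13
5: ✓ MOVLS  r1←0x58
6: · ADDCS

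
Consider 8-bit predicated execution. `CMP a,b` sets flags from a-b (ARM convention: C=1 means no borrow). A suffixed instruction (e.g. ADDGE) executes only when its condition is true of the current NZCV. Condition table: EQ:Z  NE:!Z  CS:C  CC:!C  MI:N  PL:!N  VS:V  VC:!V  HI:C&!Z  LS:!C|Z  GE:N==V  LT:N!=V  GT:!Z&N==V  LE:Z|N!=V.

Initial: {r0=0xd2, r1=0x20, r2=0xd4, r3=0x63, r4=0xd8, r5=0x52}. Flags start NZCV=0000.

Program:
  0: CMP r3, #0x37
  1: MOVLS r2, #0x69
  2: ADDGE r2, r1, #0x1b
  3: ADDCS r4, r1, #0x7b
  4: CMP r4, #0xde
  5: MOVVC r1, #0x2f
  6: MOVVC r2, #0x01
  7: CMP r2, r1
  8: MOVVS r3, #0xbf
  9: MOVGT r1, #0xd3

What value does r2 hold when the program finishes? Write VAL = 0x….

0: ✓ CMP  NZCV=0010
1: · MOVLS
2: ✓ ADDGE  r2←0x3b
3: ✓ ADDCS  r4←0x9b
4: ✓ CMP  NZCV=1000
5: ✓ MOVVC  r1←0x2f
6: ✓ MOVVC  r2←0x01
7: ✓ CMP  NZCV=1000
8: · MOVVS
9: · MOVGT

VAL = 0x01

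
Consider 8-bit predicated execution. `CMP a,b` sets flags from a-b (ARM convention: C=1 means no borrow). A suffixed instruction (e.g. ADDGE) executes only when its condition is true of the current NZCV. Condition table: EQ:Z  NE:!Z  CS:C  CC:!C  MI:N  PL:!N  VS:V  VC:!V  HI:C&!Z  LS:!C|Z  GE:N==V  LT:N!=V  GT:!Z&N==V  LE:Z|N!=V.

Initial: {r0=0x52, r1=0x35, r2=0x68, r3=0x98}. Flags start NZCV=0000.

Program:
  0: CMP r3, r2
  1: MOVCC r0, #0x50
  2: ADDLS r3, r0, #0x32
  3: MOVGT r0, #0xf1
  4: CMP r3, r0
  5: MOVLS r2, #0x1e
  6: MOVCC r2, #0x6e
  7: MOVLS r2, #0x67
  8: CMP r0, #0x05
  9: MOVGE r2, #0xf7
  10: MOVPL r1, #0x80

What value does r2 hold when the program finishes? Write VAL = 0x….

[0] flags=0011 → (cmp)
[1] flags=0011 CC?F → skip
[2] flags=0011 LS?F → skip
[3] flags=0011 GT?F → skip
[4] flags=0011 → (cmp)
[5] flags=0011 LS?F → skip
[6] flags=0011 CC?F → skip
[7] flags=0011 LS?F → skip
[8] flags=0010 → (cmp)
[9] flags=0010 GE?T → r2=0xf7
[10] flags=0010 PL?T → r1=0x80

VAL = 0xf7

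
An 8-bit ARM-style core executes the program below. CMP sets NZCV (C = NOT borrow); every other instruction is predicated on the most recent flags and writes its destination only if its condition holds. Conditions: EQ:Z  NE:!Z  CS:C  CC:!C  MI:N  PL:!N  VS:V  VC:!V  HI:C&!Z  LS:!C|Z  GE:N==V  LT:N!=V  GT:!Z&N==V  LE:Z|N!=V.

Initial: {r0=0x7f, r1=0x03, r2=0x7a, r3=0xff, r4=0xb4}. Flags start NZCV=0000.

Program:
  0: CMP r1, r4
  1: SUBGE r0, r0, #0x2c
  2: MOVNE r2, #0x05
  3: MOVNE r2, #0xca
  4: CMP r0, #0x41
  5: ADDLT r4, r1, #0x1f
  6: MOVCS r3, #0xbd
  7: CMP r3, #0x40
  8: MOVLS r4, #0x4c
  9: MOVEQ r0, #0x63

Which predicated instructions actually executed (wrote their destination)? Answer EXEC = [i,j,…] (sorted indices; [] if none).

EXEC = [1,2,3,6]

[0] flags=0000 → (cmp)
[1] flags=0000 GE?T → r0=0x53
[2] flags=0000 NE?T → r2=0x05
[3] flags=0000 NE?T → r2=0xca
[4] flags=0010 → (cmp)
[5] flags=0010 LT?F → skip
[6] flags=0010 CS?T → r3=0xbd
[7] flags=0011 → (cmp)
[8] flags=0011 LS?F → skip
[9] flags=0011 EQ?F → skip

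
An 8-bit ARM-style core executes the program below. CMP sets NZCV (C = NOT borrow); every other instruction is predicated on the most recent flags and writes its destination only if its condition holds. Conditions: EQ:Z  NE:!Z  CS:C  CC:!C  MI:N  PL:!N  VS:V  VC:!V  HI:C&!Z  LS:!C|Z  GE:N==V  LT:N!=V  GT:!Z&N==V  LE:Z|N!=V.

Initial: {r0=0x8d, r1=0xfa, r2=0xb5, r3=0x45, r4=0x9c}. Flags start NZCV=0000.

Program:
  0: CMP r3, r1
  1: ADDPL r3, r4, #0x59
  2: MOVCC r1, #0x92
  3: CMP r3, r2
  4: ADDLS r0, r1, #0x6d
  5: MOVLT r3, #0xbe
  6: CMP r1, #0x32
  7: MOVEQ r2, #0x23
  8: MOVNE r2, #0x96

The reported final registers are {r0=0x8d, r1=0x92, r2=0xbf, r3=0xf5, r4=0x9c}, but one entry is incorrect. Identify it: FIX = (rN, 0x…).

FIX = (r2, 0x96)

0: ✓ CMP  NZCV=0000
1: ✓ ADDPL  r3←0xf5
2: ✓ MOVCC  r1←0x92
3: ✓ CMP  NZCV=0010
4: · ADDLS
5: · MOVLT
6: ✓ CMP  NZCV=0011
7: · MOVEQ
8: ✓ MOVNE  r2←0x96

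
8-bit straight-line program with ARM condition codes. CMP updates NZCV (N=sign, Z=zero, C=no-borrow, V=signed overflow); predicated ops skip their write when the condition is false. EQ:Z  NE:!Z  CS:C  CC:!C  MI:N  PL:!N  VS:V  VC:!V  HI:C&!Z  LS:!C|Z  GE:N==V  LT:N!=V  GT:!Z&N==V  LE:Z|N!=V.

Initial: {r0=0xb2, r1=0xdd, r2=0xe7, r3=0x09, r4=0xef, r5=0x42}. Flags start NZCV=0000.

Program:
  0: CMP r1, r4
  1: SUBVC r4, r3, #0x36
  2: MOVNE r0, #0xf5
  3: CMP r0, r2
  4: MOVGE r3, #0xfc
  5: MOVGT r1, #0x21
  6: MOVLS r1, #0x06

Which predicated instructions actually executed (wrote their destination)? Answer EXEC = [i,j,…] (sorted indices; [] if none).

EXEC = [1,2,4,5]

0: ✓ CMP  NZCV=1000
1: ✓ SUBVC  r4←0xd3
2: ✓ MOVNE  r0←0xf5
3: ✓ CMP  NZCV=0010
4: ✓ MOVGE  r3←0xfc
5: ✓ MOVGT  r1←0x21
6: · MOVLS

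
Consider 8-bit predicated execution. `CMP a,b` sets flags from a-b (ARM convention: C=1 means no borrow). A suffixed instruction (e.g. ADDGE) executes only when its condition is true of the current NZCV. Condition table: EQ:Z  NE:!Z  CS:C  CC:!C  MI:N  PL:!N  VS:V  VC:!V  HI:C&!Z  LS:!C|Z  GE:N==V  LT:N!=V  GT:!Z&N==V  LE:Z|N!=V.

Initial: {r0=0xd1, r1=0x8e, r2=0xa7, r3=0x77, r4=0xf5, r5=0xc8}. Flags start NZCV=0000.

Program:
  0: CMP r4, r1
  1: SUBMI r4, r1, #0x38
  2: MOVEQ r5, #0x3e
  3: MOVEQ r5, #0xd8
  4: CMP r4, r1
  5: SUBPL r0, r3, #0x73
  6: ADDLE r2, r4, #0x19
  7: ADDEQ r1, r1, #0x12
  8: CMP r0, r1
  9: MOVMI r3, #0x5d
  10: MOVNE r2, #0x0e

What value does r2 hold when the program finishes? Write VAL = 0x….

VAL = 0x0e

[0] flags=0010 → (cmp)
[1] flags=0010 MI?F → skip
[2] flags=0010 EQ?F → skip
[3] flags=0010 EQ?F → skip
[4] flags=0010 → (cmp)
[5] flags=0010 PL?T → r0=0x04
[6] flags=0010 LE?F → skip
[7] flags=0010 EQ?F → skip
[8] flags=0000 → (cmp)
[9] flags=0000 MI?F → skip
[10] flags=0000 NE?T → r2=0x0e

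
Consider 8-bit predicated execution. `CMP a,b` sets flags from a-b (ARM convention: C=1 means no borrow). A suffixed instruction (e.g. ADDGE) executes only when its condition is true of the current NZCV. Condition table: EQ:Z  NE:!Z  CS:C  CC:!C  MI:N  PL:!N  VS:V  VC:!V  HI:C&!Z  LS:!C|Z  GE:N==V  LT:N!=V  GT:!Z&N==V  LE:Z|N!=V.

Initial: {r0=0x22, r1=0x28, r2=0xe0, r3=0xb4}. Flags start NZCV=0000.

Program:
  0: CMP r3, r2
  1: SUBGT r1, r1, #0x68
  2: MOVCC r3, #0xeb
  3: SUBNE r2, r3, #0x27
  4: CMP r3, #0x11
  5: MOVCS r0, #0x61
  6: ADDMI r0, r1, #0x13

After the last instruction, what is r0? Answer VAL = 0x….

[0] flags=1000 → (cmp)
[1] flags=1000 GT?F → skip
[2] flags=1000 CC?T → r3=0xeb
[3] flags=1000 NE?T → r2=0xc4
[4] flags=1010 → (cmp)
[5] flags=1010 CS?T → r0=0x61
[6] flags=1010 MI?T → r0=0x3b

VAL = 0x3b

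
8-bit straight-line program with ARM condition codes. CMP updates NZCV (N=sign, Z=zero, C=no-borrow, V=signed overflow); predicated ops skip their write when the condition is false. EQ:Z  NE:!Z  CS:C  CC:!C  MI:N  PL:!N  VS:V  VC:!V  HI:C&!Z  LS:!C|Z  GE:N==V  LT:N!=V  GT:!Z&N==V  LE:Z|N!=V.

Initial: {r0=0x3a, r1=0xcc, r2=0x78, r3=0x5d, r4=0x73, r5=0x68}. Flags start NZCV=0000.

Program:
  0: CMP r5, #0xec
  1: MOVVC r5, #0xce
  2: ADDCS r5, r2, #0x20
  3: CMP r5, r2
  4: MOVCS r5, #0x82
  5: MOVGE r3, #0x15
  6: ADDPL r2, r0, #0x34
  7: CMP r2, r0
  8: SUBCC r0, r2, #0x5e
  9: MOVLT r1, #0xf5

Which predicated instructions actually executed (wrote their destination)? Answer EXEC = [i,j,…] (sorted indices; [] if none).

[0] flags=0000 → (cmp)
[1] flags=0000 VC?T → r5=0xce
[2] flags=0000 CS?F → skip
[3] flags=0011 → (cmp)
[4] flags=0011 CS?T → r5=0x82
[5] flags=0011 GE?F → skip
[6] flags=0011 PL?T → r2=0x6e
[7] flags=0010 → (cmp)
[8] flags=0010 CC?F → skip
[9] flags=0010 LT?F → skip

EXEC = [1,4,6]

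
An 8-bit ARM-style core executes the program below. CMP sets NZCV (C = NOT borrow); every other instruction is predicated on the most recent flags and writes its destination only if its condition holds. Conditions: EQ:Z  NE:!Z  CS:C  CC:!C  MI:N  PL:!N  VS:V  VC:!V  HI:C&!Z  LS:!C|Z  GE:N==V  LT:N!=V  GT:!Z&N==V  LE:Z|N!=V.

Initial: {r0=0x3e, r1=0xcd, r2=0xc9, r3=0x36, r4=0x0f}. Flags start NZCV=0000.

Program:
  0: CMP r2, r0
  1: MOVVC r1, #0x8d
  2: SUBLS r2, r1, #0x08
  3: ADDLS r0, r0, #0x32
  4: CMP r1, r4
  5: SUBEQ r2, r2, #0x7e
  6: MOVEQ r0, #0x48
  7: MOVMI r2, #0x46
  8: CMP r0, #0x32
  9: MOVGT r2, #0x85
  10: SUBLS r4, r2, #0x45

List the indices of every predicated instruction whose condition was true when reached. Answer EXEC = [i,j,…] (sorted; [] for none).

0: ✓ CMP  NZCV=1010
1: ✓ MOVVC  r1←0x8d
2: · SUBLS
3: · ADDLS
4: ✓ CMP  NZCV=0011
5: · SUBEQ
6: · MOVEQ
7: · MOVMI
8: ✓ CMP  NZCV=0010
9: ✓ MOVGT  r2←0x85
10: · SUBLS

EXEC = [1,9]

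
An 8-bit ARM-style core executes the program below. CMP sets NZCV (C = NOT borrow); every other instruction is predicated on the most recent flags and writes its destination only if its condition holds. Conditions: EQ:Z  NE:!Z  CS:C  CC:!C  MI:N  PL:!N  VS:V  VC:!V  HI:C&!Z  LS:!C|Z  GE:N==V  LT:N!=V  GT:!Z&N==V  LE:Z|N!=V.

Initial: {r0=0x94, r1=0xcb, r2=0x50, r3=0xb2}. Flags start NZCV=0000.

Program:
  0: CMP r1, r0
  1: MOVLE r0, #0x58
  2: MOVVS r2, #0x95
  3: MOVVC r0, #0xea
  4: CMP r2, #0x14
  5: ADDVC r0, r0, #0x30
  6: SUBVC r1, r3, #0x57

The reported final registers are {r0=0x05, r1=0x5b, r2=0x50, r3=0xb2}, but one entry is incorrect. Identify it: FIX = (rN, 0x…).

0: ✓ CMP  NZCV=0010
1: · MOVLE
2: · MOVVS
3: ✓ MOVVC  r0←0xea
4: ✓ CMP  NZCV=0010
5: ✓ ADDVC  r0←0x1a
6: ✓ SUBVC  r1←0x5b

FIX = (r0, 0x1a)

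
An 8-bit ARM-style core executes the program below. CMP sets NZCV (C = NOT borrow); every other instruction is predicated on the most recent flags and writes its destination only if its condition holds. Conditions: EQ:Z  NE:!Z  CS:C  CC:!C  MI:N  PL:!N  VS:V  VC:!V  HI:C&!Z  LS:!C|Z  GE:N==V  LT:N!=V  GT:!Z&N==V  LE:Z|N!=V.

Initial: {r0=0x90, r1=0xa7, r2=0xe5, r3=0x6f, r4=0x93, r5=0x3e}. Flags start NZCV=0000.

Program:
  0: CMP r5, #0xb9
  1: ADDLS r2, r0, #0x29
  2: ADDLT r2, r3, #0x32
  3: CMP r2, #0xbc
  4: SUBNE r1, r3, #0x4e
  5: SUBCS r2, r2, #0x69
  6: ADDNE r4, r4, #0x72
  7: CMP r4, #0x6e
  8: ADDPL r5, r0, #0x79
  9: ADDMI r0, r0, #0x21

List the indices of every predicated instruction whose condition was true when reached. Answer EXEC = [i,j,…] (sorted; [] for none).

0: ✓ CMP  NZCV=1001
1: ✓ ADDLS  r2←0xb9
2: · ADDLT
3: ✓ CMP  NZCV=1000
4: ✓ SUBNE  r1←0x21
5: · SUBCS
6: ✓ ADDNE  r4←0x05
7: ✓ CMP  NZCV=1000
8: · ADDPL
9: ✓ ADDMI  r0←0xb1

EXEC = [1,4,6,9]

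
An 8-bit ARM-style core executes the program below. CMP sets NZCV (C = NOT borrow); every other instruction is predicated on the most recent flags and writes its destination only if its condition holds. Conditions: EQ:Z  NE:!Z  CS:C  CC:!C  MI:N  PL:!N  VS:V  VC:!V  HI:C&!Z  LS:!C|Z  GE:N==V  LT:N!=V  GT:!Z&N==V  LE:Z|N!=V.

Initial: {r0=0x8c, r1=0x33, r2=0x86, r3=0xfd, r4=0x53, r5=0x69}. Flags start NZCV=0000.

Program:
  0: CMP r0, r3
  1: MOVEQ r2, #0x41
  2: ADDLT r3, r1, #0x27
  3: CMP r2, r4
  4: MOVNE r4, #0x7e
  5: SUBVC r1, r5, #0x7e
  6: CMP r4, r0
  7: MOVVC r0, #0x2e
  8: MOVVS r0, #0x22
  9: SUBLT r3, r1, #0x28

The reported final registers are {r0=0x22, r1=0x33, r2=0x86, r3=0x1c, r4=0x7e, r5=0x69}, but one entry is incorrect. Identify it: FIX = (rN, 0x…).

FIX = (r3, 0x5a)

[0] flags=1000 → (cmp)
[1] flags=1000 EQ?F → skip
[2] flags=1000 LT?T → r3=0x5a
[3] flags=0011 → (cmp)
[4] flags=0011 NE?T → r4=0x7e
[5] flags=0011 VC?F → skip
[6] flags=1001 → (cmp)
[7] flags=1001 VC?F → skip
[8] flags=1001 VS?T → r0=0x22
[9] flags=1001 LT?F → skip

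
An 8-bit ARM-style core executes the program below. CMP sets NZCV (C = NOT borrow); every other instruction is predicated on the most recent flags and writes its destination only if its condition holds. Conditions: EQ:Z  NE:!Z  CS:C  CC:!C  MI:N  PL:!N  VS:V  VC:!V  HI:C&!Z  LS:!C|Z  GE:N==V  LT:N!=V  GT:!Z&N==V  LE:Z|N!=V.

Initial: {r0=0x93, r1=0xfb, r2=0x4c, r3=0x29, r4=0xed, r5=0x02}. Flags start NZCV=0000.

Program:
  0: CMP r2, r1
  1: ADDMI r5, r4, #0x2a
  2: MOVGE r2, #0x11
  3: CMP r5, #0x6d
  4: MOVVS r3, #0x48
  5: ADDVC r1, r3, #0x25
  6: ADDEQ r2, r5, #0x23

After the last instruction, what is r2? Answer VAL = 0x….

0: ✓ CMP  NZCV=0000
1: · ADDMI
2: ✓ MOVGE  r2←0x11
3: ✓ CMP  NZCV=1000
4: · MOVVS
5: ✓ ADDVC  r1←0x4e
6: · ADDEQ

VAL = 0x11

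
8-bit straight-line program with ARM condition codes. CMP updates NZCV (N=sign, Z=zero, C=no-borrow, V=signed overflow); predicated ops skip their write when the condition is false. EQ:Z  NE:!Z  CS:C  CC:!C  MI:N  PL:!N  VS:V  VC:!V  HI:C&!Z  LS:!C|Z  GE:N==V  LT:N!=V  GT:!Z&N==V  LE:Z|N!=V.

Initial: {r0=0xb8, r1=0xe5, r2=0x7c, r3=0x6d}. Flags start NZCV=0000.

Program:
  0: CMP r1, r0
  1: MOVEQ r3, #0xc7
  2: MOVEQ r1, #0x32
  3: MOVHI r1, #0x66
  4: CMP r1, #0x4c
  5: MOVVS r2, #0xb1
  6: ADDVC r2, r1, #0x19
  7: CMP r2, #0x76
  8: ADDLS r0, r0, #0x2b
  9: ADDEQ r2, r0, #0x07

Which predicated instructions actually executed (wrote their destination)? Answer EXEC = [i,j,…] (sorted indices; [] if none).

0: ✓ CMP  NZCV=0010
1: · MOVEQ
2: · MOVEQ
3: ✓ MOVHI  r1←0x66
4: ✓ CMP  NZCV=0010
5: · MOVVS
6: ✓ ADDVC  r2←0x7f
7: ✓ CMP  NZCV=0010
8: · ADDLS
9: · ADDEQ

EXEC = [3,6]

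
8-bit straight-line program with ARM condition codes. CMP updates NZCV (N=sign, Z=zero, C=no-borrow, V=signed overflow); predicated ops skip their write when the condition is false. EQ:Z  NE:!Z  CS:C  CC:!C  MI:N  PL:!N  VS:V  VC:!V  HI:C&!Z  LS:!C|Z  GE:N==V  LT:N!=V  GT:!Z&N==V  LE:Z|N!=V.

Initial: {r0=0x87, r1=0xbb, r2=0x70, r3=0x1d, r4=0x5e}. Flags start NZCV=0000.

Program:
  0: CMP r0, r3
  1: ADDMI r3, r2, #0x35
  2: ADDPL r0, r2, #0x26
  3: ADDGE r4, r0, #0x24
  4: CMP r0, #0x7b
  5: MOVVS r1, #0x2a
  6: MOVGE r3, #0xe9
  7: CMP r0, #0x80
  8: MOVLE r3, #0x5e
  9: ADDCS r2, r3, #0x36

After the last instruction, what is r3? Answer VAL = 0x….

[0] flags=0011 → (cmp)
[1] flags=0011 MI?F → skip
[2] flags=0011 PL?T → r0=0x96
[3] flags=0011 GE?F → skip
[4] flags=0011 → (cmp)
[5] flags=0011 VS?T → r1=0x2a
[6] flags=0011 GE?F → skip
[7] flags=0010 → (cmp)
[8] flags=0010 LE?F → skip
[9] flags=0010 CS?T → r2=0x53

VAL = 0x1d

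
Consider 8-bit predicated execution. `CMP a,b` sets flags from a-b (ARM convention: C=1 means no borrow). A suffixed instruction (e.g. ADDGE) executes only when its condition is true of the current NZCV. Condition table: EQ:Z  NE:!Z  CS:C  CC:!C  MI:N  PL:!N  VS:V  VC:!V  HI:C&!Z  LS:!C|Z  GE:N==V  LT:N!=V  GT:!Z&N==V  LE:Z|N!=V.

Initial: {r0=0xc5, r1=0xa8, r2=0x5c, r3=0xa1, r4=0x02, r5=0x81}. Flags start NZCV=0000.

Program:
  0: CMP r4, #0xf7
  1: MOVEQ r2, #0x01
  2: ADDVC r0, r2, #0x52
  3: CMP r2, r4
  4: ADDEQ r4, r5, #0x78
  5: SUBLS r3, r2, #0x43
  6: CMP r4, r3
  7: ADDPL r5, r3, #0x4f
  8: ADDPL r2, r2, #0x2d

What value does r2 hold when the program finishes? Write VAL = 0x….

VAL = 0x89

[0] flags=0000 → (cmp)
[1] flags=0000 EQ?F → skip
[2] flags=0000 VC?T → r0=0xae
[3] flags=0010 → (cmp)
[4] flags=0010 EQ?F → skip
[5] flags=0010 LS?F → skip
[6] flags=0000 → (cmp)
[7] flags=0000 PL?T → r5=0xf0
[8] flags=0000 PL?T → r2=0x89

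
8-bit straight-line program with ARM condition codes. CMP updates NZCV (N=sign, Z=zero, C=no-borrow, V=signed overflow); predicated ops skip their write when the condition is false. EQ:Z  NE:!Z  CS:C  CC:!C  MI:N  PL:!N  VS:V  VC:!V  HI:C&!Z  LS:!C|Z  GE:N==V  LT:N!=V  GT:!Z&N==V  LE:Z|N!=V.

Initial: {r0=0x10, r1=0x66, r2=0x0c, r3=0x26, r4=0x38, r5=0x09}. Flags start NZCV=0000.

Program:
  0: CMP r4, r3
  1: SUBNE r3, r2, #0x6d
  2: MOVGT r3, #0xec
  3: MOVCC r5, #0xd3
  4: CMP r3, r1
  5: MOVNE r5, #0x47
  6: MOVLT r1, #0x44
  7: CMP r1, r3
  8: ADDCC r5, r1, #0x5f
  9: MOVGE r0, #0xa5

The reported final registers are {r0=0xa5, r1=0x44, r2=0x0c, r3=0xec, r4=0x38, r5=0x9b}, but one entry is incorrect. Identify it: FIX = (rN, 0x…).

0: ✓ CMP  NZCV=0010
1: ✓ SUBNE  r3←0x9f
2: ✓ MOVGT  r3←0xec
3: · MOVCC
4: ✓ CMP  NZCV=1010
5: ✓ MOVNE  r5←0x47
6: ✓ MOVLT  r1←0x44
7: ✓ CMP  NZCV=0000
8: ✓ ADDCC  r5←0xa3
9: ✓ MOVGE  r0←0xa5

FIX = (r5, 0xa3)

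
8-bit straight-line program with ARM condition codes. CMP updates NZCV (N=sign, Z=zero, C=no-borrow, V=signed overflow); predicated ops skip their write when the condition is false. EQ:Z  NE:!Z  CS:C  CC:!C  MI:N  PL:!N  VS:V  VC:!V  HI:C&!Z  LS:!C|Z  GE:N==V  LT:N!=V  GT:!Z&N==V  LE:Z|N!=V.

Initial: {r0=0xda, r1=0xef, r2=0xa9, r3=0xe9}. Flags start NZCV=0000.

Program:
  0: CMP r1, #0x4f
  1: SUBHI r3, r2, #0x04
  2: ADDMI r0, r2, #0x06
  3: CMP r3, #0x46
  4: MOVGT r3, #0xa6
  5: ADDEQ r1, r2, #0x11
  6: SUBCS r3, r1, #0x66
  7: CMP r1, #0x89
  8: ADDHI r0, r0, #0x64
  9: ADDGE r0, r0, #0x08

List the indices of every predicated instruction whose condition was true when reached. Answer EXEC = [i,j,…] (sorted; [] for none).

[0] flags=1010 → (cmp)
[1] flags=1010 HI?T → r3=0xa5
[2] flags=1010 MI?T → r0=0xaf
[3] flags=0011 → (cmp)
[4] flags=0011 GT?F → skip
[5] flags=0011 EQ?F → skip
[6] flags=0011 CS?T → r3=0x89
[7] flags=0010 → (cmp)
[8] flags=0010 HI?T → r0=0x13
[9] flags=0010 GE?T → r0=0x1b

EXEC = [1,2,6,8,9]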